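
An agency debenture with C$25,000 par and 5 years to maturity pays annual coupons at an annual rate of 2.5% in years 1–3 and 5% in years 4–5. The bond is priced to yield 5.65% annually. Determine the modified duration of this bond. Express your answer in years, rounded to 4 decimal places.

Periodic yield y = 0.0565. First find Macaulay duration:
  t   CF        PV=CF/(1+0.0565)^t    t·PV
  1       625.00       591.5760       591.5760
  2       625.00       559.9394     1,119.8788
  3       625.00       529.9947     1,589.9841
  4     1,250.00     1,003.3028     4,013.2110
  5    26,250.00    19,942.6010    99,713.0051
  Σ                 22,627.4138   107,027.6550
P = 22,627.4138; Macaulay duration = 107,027.6550 / 22,627.4138 = 4.73000 years.
Modified duration = D_Mac / (1 + y) = 4.73000 / 1.0565 = 4.47705 years.

4.4770 years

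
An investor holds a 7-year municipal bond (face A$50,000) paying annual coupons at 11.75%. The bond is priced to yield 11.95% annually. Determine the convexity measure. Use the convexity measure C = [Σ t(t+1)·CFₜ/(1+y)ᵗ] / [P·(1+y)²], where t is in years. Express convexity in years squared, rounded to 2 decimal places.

29.14

With y = 0.1195:
  t   CF        PV=CF/(1+0.1195)^t    t·PV        t(t+1)·PV
  1     5,875.00     5,247.8785     5,247.8785      10,495.7570
  2     5,875.00     4,687.6985     9,375.3971      28,126.1912
  3     5,875.00     4,187.3145    12,561.9434      50,247.7736
  4     5,875.00     3,740.3434    14,961.3737      74,806.8685
  5     5,875.00     3,341.0839    16,705.4195     100,232.5169
  6     5,875.00     2,984.4430    17,906.6578     125,346.6045
  7    55,875.00    25,354.1381   177,478.9664   1,419,831.7310
  Σ                 49,542.8999   254,237.6363   1,809,087.4427
P = 49,542.8999.
Convexity = Σ t(t+1)·PV / [P·(1+y)²] = 1,809,087.4427 / (49,542.8999 × 1.253280) = 29.13600.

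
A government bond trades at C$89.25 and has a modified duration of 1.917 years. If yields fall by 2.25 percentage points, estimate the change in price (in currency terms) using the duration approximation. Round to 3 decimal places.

+C$3.850

Duration approximation: ΔP/P ≈ -D_mod · Δy = -1.917 × (-0.0225) = +0.0431325.
ΔP ≈ 89.25 × (+0.0431325) = +3.849575625.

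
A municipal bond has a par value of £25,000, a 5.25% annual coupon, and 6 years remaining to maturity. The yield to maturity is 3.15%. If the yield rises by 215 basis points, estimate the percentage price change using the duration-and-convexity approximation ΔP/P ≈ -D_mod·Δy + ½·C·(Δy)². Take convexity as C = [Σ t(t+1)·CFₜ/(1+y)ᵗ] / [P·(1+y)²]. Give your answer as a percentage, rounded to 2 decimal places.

With y = 0.0315:
  t   CF        PV=CF/(1+0.0315)^t    t·PV        t(t+1)·PV
  1     1,312.50     1,272.4188     1,272.4188       2,544.8376
  2     1,312.50     1,233.5616     2,467.1232       7,401.3697
  3     1,312.50     1,195.8910     3,587.6731      14,350.6926
  4     1,312.50     1,159.3709     4,637.4835      23,187.4173
  5     1,312.50     1,123.9659     5,619.8297      33,718.9782
  6    26,312.50    21,844.7319   131,068.3915     917,478.7405
  Σ                 27,829.9402   148,652.9198     998,682.0359
P = 27,829.9402; D_Mac = 5.34147 yrs; D_mod = 5.17836 yrs; C = 33.72691.
Duration effect: -5.17836 × (+0.0215) = -0.111335
Convexity effect: 0.5 × 33.72691 × (0.0215)² = +0.0077951
ΔP/P ≈ -0.111335 + 0.0077951 = -0.103540 = -10.3540%.

-10.35%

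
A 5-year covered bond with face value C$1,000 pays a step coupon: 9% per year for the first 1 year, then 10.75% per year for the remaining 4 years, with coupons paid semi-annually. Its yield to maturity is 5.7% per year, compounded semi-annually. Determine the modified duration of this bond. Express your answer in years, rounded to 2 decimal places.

4.03 years

Periodic yield y = 0.0285. First find Macaulay duration:
  t   CF        PV=CF/(1+0.0285)^t    t·PV
  1        45.00        43.7530        43.7530
  2        45.00        42.5406        85.0813
  3        53.75        49.4044       148.2132
  4        53.75        48.0354       192.1415
  5        53.75        46.7043       233.5216
  6        53.75        45.4101       272.4607
  7        53.75        44.1518       309.0626
  8        53.75        42.9283       343.4267
  9        53.75        41.7388       375.6491
  10    1,053.75       795.5997     7,955.9973
  Σ                  1,200.2665     9,959.3070
P = 1,200.2665; Macaulay duration = 9,959.3070 / 1,200.2665 = 8.29758 half-year periods = 4.14879 years.
Modified duration = D_Mac / (1 + y) = 4.14879 / 1.0285 = 4.03383 years.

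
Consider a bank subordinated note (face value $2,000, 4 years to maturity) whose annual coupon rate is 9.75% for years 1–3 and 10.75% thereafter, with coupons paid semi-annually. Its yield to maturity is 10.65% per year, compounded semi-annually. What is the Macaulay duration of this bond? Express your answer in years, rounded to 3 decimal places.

Periodic yield y = 0.05325. Discount each cash flow and weight by its period:
  t   CF        PV=CF/(1+0.05325)^t    t·PV
  1        97.50        92.5706        92.5706
  2        97.50        87.8904       175.7809
  3        97.50        83.4469       250.3407
  4        97.50        79.2280       316.9120
  5        97.50        75.2224       376.1121
  6        97.50        71.4193       428.5160
  7       107.50        74.7633       523.3428
  8     2,107.50     1,391.6046    11,132.8364
  Σ                  1,956.1455    13,296.4115
Price P = Σ PV = 1,956.1455.
Macaulay duration = Σ(t·PV) / P = 13,296.4115 / 1,956.1455 = 6.79725 half-year periods.
In years: 6.79725 / 2 = 3.39863 years.

3.399 years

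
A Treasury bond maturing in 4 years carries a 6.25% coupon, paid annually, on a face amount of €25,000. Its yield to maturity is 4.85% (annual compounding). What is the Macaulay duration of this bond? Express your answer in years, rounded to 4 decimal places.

Periodic yield y = 0.0485. Discount each cash flow and weight by its year:
  t   CF        PV=CF/(1+0.0485)^t    t·PV
  1     1,562.50     1,490.2241     1,490.2241
  2     1,562.50     1,421.2915     2,842.5830
  3     1,562.50     1,355.5474     4,066.6423
  4    26,562.50    21,978.3562    87,913.4249
  Σ                 26,245.4193    96,312.8743
Price P = Σ PV = 26,245.4193.
Macaulay duration = Σ(t·PV) / P = 96,312.8743 / 26,245.4193 = 3.66970 years.

3.6697 years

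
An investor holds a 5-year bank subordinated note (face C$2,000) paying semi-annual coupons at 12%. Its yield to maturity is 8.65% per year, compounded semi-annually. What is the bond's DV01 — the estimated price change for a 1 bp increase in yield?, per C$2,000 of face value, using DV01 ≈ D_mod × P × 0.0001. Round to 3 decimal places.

C$0.864

Periodic yield y = 0.04325.
  t   CF        PV=CF/(1+0.04325)^t    t·PV
  1       120.00       115.0252       115.0252
  2       120.00       110.2566       220.5131
  3       120.00       105.6857       317.0570
  4       120.00       101.3043       405.2170
  5       120.00        97.1045       485.5224
  6       120.00        93.0788       558.4729
  7       120.00        89.2201       624.5404
  8       120.00        85.5213       684.1701
  9       120.00        81.9758       737.7823
  10    2,120.00     1,388.1996    13,881.9964
  Σ                  2,267.3717    18,030.2968
P = 2,267.3717; D_Mac = 7.95207 half-year periods = 3.97603 yrs; D_mod = 3.81120 yrs.
DV01 ≈ 3.81120 × 2,267.3717 × 0.0001 = 0.864141.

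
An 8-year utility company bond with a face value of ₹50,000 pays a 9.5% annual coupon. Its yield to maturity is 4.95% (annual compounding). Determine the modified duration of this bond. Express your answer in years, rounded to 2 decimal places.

Periodic yield y = 0.0495. First find Macaulay duration:
  t   CF        PV=CF/(1+0.0495)^t    t·PV
  1     4,750.00     4,525.9647     4,525.9647
  2     4,750.00     4,312.4962     8,624.9924
  3     4,750.00     4,109.0959    12,327.2878
  4     4,750.00     3,915.2891    15,661.1565
  5     4,750.00     3,730.6233    18,653.1164
  6     4,750.00     3,554.6672    21,328.0035
  7     4,750.00     3,387.0102    23,709.0717
  8    54,750.00    37,198.4274   297,587.4193
  Σ                 64,733.5741   402,417.0122
P = 64,733.5741; Macaulay duration = 402,417.0122 / 64,733.5741 = 6.21651 years.
Modified duration = D_Mac / (1 + y) = 6.21651 / 1.0495 = 5.92331 years.

5.92 years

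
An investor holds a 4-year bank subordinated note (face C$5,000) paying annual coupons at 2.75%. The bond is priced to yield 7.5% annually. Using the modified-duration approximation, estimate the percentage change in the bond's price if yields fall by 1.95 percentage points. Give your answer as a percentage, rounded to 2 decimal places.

+6.94%

Periodic yield y = 0.075. Modified duration first:
  t   CF        PV=CF/(1+0.075)^t    t·PV
  1       137.50       127.9070       127.9070
  2       137.50       118.9832       237.9665
  3       137.50       110.6821       332.0462
  4     5,137.50     3,846.9627    15,387.8509
  Σ                  4,204.5350    16,085.7706
P = 4,204.5350; D_Mac = 3.82581 yrs; D_mod = 3.82581/(1+0.075) = 3.55890 yrs.
ΔP/P ≈ -D_mod · Δy = -3.55890 × (-0.0195) = +0.069398 = +6.9398%.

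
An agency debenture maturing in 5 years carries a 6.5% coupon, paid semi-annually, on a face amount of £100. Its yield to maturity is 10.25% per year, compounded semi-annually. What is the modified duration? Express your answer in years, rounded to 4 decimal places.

Periodic yield y = 0.05125. First find Macaulay duration:
  t   CF        PV=CF/(1+0.05125)^t    t·PV
  1         3.25         3.0916         3.0916
  2         3.25         2.9408         5.8817
  3         3.25         2.7975         8.3924
  4         3.25         2.6611        10.6444
  5         3.25         2.5314        12.6568
  6         3.25         2.4079        14.4477
  7         3.25         2.2906        16.0339
  8         3.25         2.1789        17.4311
  9         3.25         2.0727        18.6540
  10      103.25        62.6369       626.3686
  Σ                     85.6092       733.6021
P = 85.6092; Macaulay duration = 733.6021 / 85.6092 = 8.56919 half-year periods = 4.28460 years.
Modified duration = D_Mac / (1 + y) = 4.28460 / 1.05125 = 4.07572 years.

4.0757 years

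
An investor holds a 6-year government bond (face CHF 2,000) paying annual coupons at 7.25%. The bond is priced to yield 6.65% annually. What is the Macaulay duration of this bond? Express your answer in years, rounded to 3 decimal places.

5.088 years

Periodic yield y = 0.0665. Discount each cash flow and weight by its year:
  t   CF        PV=CF/(1+0.0665)^t    t·PV
  1       145.00       135.9587       135.9587
  2       145.00       127.4812       254.9625
  3       145.00       119.5323       358.5970
  4       145.00       112.0791       448.3163
  5       145.00       105.0906       525.4528
  6     2,145.00     1,457.6798     8,746.0788
  Σ                  2,057.8218    10,469.3662
Price P = Σ PV = 2,057.8218.
Macaulay duration = Σ(t·PV) / P = 10,469.3662 / 2,057.8218 = 5.08760 years.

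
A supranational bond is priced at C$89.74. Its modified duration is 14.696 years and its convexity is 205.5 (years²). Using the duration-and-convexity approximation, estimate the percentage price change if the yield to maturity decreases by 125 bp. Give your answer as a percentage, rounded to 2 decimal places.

Duration effect: -D_mod·Δy = -14.696 × (-0.0125) = +0.183700
Convexity effect: ½·C·(Δy)² = 0.5 × 205.5 × (-0.0125)² = +0.0160546875
ΔP/P ≈ +0.183700 + 0.0160546875 = +0.1997546875
= +19.97546875%.

+19.98%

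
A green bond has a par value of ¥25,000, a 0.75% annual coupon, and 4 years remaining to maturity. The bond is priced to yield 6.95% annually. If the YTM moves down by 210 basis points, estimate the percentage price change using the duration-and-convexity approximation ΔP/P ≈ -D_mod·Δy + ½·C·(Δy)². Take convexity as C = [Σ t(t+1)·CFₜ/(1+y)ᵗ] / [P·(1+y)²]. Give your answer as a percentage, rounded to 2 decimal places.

With y = 0.0695:
  t   CF        PV=CF/(1+0.0695)^t    t·PV        t(t+1)·PV
  1       187.50       175.3156       175.3156         350.6311
  2       187.50       163.9229       327.8458         983.5375
  3       187.50       153.2706       459.8119       1,839.2474
  4    25,187.50    19,251.3818    77,005.5273     385,027.6366
  Σ                 19,743.8909    77,968.5006     388,201.0527
P = 19,743.8909; D_Mac = 3.94899 yrs; D_mod = 3.69237 yrs; C = 17.18947.
Duration effect: -3.69237 × (-0.021) = +0.077540
Convexity effect: 0.5 × 17.18947 × (-0.021)² = +0.0037903
ΔP/P ≈ +0.077540 + 0.0037903 = +0.081330 = +8.1330%.

+8.13%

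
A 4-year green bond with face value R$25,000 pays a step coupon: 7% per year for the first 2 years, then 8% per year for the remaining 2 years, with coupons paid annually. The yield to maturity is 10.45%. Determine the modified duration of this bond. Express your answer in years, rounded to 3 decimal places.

Periodic yield y = 0.1045. First find Macaulay duration:
  t   CF        PV=CF/(1+0.1045)^t    t·PV
  1     1,750.00     1,584.4273     1,584.4273
  2     1,750.00     1,434.5200     2,869.0400
  3     2,000.00     1,484.3381     4,453.0143
  4    27,000.00    18,142.6567    72,570.6269
  Σ                 22,645.9422    81,477.1085
P = 22,645.9422; Macaulay duration = 81,477.1085 / 22,645.9422 = 3.59787 years.
Modified duration = D_Mac / (1 + y) = 3.59787 / 1.1045 = 3.25746 years.

3.257 years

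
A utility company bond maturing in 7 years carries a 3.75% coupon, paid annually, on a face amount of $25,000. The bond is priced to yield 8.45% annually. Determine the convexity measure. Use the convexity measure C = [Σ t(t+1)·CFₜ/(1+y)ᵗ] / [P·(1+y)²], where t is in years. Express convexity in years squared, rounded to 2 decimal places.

40.10

With y = 0.0845:
  t   CF        PV=CF/(1+0.0845)^t    t·PV        t(t+1)·PV
  1       937.50       864.4537       864.4537       1,728.9073
  2       937.50       797.0988     1,594.1976       4,782.5929
  3       937.50       734.9920     2,204.9760       8,819.9039
  4       937.50       677.7243     2,710.8972      13,554.4858
  5       937.50       624.9187     3,124.5933      18,747.5599
  6       937.50       576.2274     3,457.3647      24,201.5526
  7    25,937.50    14,700.1315   102,900.9205     823,207.3637
  Σ                 18,975.5464   116,857.4029     895,042.3662
P = 18,975.5464.
Convexity = Σ t(t+1)·PV / [P·(1+y)²] = 895,042.3662 / (18,975.5464 × 1.176140) = 40.10423.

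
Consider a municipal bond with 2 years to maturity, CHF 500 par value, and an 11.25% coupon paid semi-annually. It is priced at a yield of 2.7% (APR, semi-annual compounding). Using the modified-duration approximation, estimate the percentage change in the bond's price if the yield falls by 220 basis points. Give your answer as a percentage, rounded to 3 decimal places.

+4.034%

Periodic yield y = 0.0135. Modified duration first:
  t   CF        PV=CF/(1+0.0135)^t    t·PV
  1       28.125        27.7504        27.7504
  2       28.125        27.3807        54.7615
  3       28.125        27.0160        81.0480
  4      528.125       500.5434     2,002.1735
  Σ                    582.6905     2,165.7334
P = 582.6905; D_Mac = 3.71678 half-year periods = 1.85839 yrs; D_mod = 1.85839/(1+0.0135) = 1.83364 yrs.
ΔP/P ≈ -D_mod · Δy = -1.83364 × (-0.022) = +0.040340 = +4.0340%.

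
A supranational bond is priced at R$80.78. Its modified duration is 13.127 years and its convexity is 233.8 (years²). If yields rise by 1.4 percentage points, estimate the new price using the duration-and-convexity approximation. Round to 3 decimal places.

R$67.785

Duration effect: -D_mod·Δy = -13.127 × (+0.014) = -0.183778
Convexity effect: ½·C·(Δy)² = 0.5 × 233.8 × (0.014)² = +0.0229124
ΔP/P ≈ -0.183778 + 0.0229124 = -0.1608656
New price ≈ 80.78 × (1 - 0.1608656) = 67.785276832.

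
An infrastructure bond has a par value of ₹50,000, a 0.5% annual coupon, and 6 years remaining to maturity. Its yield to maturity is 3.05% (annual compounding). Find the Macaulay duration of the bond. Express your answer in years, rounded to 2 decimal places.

5.92 years

Periodic yield y = 0.0305. Discount each cash flow and weight by its year:
  t   CF        PV=CF/(1+0.0305)^t    t·PV
  1       250.00       242.6007       242.6007
  2       250.00       235.4204       470.8407
  3       250.00       228.4526       685.3577
  4       250.00       221.6910       886.7639
  5       250.00       215.1295     1,075.6476
  6    50,250.00    41,961.2183   251,767.3100
  Σ                 43,104.5124   255,128.5207
Price P = Σ PV = 43,104.5124.
Macaulay duration = Σ(t·PV) / P = 255,128.5207 / 43,104.5124 = 5.91884 years.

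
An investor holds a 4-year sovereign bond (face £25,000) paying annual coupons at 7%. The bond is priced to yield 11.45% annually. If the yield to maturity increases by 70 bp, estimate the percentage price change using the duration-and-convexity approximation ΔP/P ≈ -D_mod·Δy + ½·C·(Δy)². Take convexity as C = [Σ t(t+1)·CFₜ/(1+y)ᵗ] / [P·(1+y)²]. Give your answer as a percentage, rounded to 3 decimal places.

-2.222%

With y = 0.1145:
  t   CF        PV=CF/(1+0.1145)^t    t·PV        t(t+1)·PV
  1     1,750.00     1,570.2109     1,570.2109       3,140.4217
  2     1,750.00     1,408.8926     2,817.7853       8,453.3559
  3     1,750.00     1,264.1477     3,792.4432      15,169.7728
  4    26,750.00    17,338.1795    69,352.7180     346,763.5902
  Σ                 21,581.4307    77,533.1574     373,527.1406
P = 21,581.4307; D_Mac = 3.59259 yrs; D_mod = 3.22350 yrs; C = 13.93419.
Duration effect: -3.22350 × (+0.007) = -0.022564
Convexity effect: 0.5 × 13.93419 × (0.007)² = +0.0003414
ΔP/P ≈ -0.022564 + 0.0003414 = -0.022223 = -2.2223%.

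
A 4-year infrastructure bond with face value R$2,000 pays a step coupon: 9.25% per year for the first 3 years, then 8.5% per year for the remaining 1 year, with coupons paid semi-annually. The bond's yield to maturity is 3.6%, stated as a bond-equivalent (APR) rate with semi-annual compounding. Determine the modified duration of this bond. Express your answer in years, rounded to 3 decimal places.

3.429 years

Periodic yield y = 0.018. First find Macaulay duration:
  t   CF        PV=CF/(1+0.018)^t    t·PV
  1        92.50        90.8644        90.8644
  2        92.50        89.2578       178.5156
  3        92.50        87.6796       263.0387
  4        92.50        86.1292       344.5170
  5        92.50        84.6063       423.0316
  6        92.50        83.1103       498.6620
  7        85.00        75.0213       525.1490
  8     2,085.00     1,807.6895    14,461.5160
  Σ                  2,404.3585    16,785.2944
P = 2,404.3585; Macaulay duration = 16,785.2944 / 2,404.3585 = 6.98119 half-year periods = 3.49060 years.
Modified duration = D_Mac / (1 + y) = 3.49060 / 1.018 = 3.42888 years.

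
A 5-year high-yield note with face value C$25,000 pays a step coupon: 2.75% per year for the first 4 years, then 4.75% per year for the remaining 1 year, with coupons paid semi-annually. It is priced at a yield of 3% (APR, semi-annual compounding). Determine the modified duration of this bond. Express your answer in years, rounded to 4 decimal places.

4.6347 years

Periodic yield y = 0.015. First find Macaulay duration:
  t   CF        PV=CF/(1+0.015)^t    t·PV
  1       343.75       338.6700       338.6700
  2       343.75       333.6650       667.3300
  3       343.75       328.7340       986.2019
  4       343.75       323.8758     1,295.5033
  5       343.75       319.0895     1,595.4474
  6       343.75       314.3739     1,886.2433
  7       343.75       309.7280     2,168.0957
  8       343.75       305.1507     2,441.2056
  9       593.75       519.2891     4,673.6023
  10   25,593.75    22,053.2957   220,532.9571
  Σ                 25,145.8716   236,585.2565
P = 25,145.8716; Macaulay duration = 236,585.2565 / 25,145.8716 = 9.40851 half-year periods = 4.70426 years.
Modified duration = D_Mac / (1 + y) = 4.70426 / 1.015 = 4.63474 years.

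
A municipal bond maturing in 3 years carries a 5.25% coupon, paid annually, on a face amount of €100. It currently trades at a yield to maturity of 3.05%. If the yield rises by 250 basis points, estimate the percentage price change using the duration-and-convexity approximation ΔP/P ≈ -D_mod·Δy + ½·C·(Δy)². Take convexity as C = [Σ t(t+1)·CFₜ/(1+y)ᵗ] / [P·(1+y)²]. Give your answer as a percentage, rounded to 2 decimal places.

-6.60%

With y = 0.0305:
  t   CF        PV=CF/(1+0.0305)^t    t·PV        t(t+1)·PV
  1         5.25         5.0946         5.0946          10.1892
  2         5.25         4.9438         9.8877          29.6630
  3       105.25        96.1785       288.5356       1,154.1423
  Σ                    106.2170       303.5178       1,193.9945
P = 106.2170; D_Mac = 2.85753 yrs; D_mod = 2.77295 yrs; C = 10.58553.
Duration effect: -2.77295 × (+0.025) = -0.069324
Convexity effect: 0.5 × 10.58553 × (0.025)² = +0.0033080
ΔP/P ≈ -0.069324 + 0.0033080 = -0.066016 = -6.6016%.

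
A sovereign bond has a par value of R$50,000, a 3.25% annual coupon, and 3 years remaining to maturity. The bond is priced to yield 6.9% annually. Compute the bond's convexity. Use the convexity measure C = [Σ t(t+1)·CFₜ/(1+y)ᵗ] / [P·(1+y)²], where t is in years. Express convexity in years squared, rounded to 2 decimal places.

With y = 0.069:
  t   CF        PV=CF/(1+0.069)^t    t·PV        t(t+1)·PV
  1     1,625.00     1,520.1123     1,520.1123       3,040.2245
  2     1,625.00     1,421.9946     2,843.9893       8,531.9678
  3    51,625.00    42,259.7525   126,779.2574     507,117.0298
  Σ                 45,201.8594   131,143.3590     518,689.2220
P = 45,201.8594.
Convexity = Σ t(t+1)·PV / [P·(1+y)²] = 518,689.2220 / (45,201.8594 × 1.142761) = 10.04143.

10.04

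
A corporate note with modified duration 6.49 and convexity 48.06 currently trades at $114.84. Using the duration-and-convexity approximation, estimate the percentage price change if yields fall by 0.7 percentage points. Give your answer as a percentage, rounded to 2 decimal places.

Duration effect: -D_mod·Δy = -6.49 × (-0.007) = +0.045430
Convexity effect: ½·C·(Δy)² = 0.5 × 48.06 × (-0.007)² = +0.00117747
ΔP/P ≈ +0.045430 + 0.00117747 = +0.04660747
= +4.660747%.

+4.66%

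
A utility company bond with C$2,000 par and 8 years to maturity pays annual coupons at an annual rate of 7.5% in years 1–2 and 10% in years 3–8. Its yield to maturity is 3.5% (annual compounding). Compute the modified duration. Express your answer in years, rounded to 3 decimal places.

6.196 years

Periodic yield y = 0.035. First find Macaulay duration:
  t   CF        PV=CF/(1+0.035)^t    t·PV
  1       150.00       144.9275       144.9275
  2       150.00       140.0266       280.0532
  3       200.00       180.3885       541.1656
  4       200.00       174.2884       697.1538
  5       200.00       168.3946       841.9732
  6       200.00       162.7001       976.2008
  7       200.00       157.1982     1,100.3873
  8     2,200.00     1,670.7054    13,365.6434
  Σ                  2,798.6295    17,947.5048
P = 2,798.6295; Macaulay duration = 17,947.5048 / 2,798.6295 = 6.41296 years.
Modified duration = D_Mac / (1 + y) = 6.41296 / 1.035 = 6.19610 years.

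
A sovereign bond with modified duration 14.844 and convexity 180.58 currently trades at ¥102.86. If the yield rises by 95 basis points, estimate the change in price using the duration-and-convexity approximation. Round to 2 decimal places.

Duration effect: -D_mod·Δy = -14.844 × (+0.0095) = -0.141018
Convexity effect: ½·C·(Δy)² = 0.5 × 180.58 × (0.0095)² = +0.0081486725
ΔP/P ≈ -0.141018 + 0.0081486725 = -0.1328693275
ΔP ≈ 102.86 × (-0.1328693275) = -13.66693902665.

-¥13.67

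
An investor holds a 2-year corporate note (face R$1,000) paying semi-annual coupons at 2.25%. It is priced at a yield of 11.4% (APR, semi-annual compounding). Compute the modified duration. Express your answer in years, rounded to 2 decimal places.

Periodic yield y = 0.057. First find Macaulay duration:
  t   CF        PV=CF/(1+0.057)^t    t·PV
  1        11.25        10.6433        10.6433
  2        11.25        10.0694        20.1388
  3        11.25         9.5264        28.5791
  4     1,011.25       810.1372     3,240.5489
  Σ                    840.3763     3,299.9101
P = 840.3763; Macaulay duration = 3,299.9101 / 840.3763 = 3.92671 half-year periods = 1.96335 years.
Modified duration = D_Mac / (1 + y) = 1.96335 / 1.057 = 1.85748 years.

1.86 years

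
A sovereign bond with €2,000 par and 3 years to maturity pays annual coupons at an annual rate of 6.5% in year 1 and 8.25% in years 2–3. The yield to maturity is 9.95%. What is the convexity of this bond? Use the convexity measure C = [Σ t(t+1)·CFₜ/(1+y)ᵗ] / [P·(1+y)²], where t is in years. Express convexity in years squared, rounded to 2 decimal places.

9.05

With y = 0.0995:
  t   CF        PV=CF/(1+0.0995)^t    t·PV        t(t+1)·PV
  1       130.00       118.2356       118.2356         236.4711
  2       165.00       136.4877       272.9754         818.9261
  3     2,165.00     1,628.8166     4,886.4499      19,545.7998
  Σ                  1,883.5399     5,277.6609      20,601.1970
P = 1,883.5399.
Convexity = Σ t(t+1)·PV / [P·(1+y)²] = 20,601.1970 / (1,883.5399 × 1.208900) = 9.04747.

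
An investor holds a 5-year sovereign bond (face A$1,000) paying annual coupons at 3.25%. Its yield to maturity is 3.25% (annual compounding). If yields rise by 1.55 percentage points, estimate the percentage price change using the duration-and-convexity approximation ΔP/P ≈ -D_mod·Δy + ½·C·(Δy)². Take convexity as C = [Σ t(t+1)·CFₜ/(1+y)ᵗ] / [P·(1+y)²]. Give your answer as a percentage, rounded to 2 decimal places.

With y = 0.0325:
  t   CF        PV=CF/(1+0.0325)^t    t·PV        t(t+1)·PV
  1        32.50        31.4770        31.4770          62.9540
  2        32.50        30.4862        60.9724         182.9172
  3        32.50        29.5266        88.5797         354.3190
  4        32.50        28.5972       114.3887         571.9435
  5     1,032.50       879.9130     4,399.5652      26,397.3915
  Σ                  1,000.0000     4,694.9831      27,569.5251
P = 1,000.0000; D_Mac = 4.69498 yrs; D_mod = 4.54720 yrs; C = 25.86123.
Duration effect: -4.54720 × (+0.0155) = -0.070482
Convexity effect: 0.5 × 25.86123 × (0.0155)² = +0.0031066
ΔP/P ≈ -0.070482 + 0.0031066 = -0.067375 = -6.7375%.

-6.74%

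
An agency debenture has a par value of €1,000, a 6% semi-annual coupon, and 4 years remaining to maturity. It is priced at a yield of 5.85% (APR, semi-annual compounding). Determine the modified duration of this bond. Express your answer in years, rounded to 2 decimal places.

3.51 years

Periodic yield y = 0.02925. First find Macaulay duration:
  t   CF        PV=CF/(1+0.02925)^t    t·PV
  1        30.00        29.1474        29.1474
  2        30.00        28.3191        56.6382
  3        30.00        27.5143        82.5429
  4        30.00        26.7324       106.9296
  5        30.00        25.9727       129.8634
  6        30.00        25.2346       151.4075
  7        30.00        24.5174       171.6221
  8     1,030.00       817.8435     6,542.7482
  Σ                  1,005.2815     7,270.8993
P = 1,005.2815; Macaulay duration = 7,270.8993 / 1,005.2815 = 7.23270 half-year periods = 3.61635 years.
Modified duration = D_Mac / (1 + y) = 3.61635 / 1.02925 = 3.51358 years.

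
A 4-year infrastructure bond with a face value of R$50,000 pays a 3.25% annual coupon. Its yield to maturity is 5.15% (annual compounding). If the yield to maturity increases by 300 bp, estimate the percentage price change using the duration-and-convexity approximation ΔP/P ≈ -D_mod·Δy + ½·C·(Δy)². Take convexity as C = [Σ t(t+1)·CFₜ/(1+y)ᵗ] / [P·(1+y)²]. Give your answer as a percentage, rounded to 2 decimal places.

With y = 0.0515:
  t   CF        PV=CF/(1+0.0515)^t    t·PV        t(t+1)·PV
  1     1,625.00     1,545.4113     1,545.4113       3,090.8226
  2     1,625.00     1,469.7207     2,939.4414       8,818.3242
  3     1,625.00     1,397.7372     4,193.2117      16,772.8468
  4    51,625.00    42,230.1823   168,920.7293     844,603.6467
  Σ                 46,643.0516   177,598.7938     873,285.6404
P = 46,643.0516; D_Mac = 3.80762 yrs; D_mod = 3.62113 yrs; C = 16.93366.
Duration effect: -3.62113 × (+0.03) = -0.108634
Convexity effect: 0.5 × 16.93366 × (0.03)² = +0.0076201
ΔP/P ≈ -0.108634 + 0.0076201 = -0.101014 = -10.1014%.

-10.10%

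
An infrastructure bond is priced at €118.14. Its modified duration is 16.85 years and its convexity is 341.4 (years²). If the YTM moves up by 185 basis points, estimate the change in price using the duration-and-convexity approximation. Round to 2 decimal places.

Duration effect: -D_mod·Δy = -16.85 × (+0.0185) = -0.311725
Convexity effect: ½·C·(Δy)² = 0.5 × 341.4 × (0.0185)² = +0.058422075
ΔP/P ≈ -0.311725 + 0.058422075 = -0.253302925
ΔP ≈ 118.14 × (-0.253302925) = -29.9252075595.

-€29.93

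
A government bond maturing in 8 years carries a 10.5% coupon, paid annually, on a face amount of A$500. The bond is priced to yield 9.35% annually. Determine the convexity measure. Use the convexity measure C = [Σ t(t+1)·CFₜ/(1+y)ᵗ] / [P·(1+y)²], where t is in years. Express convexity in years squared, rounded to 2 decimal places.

With y = 0.0935:
  t   CF        PV=CF/(1+0.0935)^t    t·PV        t(t+1)·PV
  1        52.50        48.0110        48.0110          96.0219
  2        52.50        43.9058        87.8116         263.4347
  3        52.50        40.1516       120.4548         481.8193
  4        52.50        36.7184       146.8737         734.3687
  5        52.50        33.5788       167.8941       1,007.3645
  6        52.50        30.7076       184.2459       1,289.7213
  7        52.50        28.0820       196.5739       1,572.5911
  8       552.50       270.2601     2,162.0811      19,458.7295
  Σ                    531.4154     3,113.9460      24,904.0509
P = 531.4154.
Convexity = Σ t(t+1)·PV / [P·(1+y)²] = 24,904.0509 / (531.4154 × 1.195742) = 39.19208.

39.19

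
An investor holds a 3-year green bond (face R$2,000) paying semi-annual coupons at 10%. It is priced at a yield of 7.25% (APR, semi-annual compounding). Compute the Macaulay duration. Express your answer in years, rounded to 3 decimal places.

2.678 years

Periodic yield y = 0.03625. Discount each cash flow and weight by its period:
  t   CF        PV=CF/(1+0.03625)^t    t·PV
  1       100.00        96.5018        96.5018
  2       100.00        93.1260       186.2520
  3       100.00        89.8683       269.6048
  4       100.00        86.7245       346.8980
  5       100.00        83.6907       418.4536
  6     2,100.00     1,696.0242    10,176.1449
  Σ                  2,145.9354    11,493.8551
Price P = Σ PV = 2,145.9354.
Macaulay duration = Σ(t·PV) / P = 11,493.8551 / 2,145.9354 = 5.35610 half-year periods.
In years: 5.35610 / 2 = 2.67805 years.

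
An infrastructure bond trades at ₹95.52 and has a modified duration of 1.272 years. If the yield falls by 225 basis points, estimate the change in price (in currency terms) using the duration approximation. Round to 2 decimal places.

Duration approximation: ΔP/P ≈ -D_mod · Δy = -1.272 × (-0.0225) = +0.028620.
ΔP ≈ 95.52 × (+0.028620) = +2.7337824.

+₹2.73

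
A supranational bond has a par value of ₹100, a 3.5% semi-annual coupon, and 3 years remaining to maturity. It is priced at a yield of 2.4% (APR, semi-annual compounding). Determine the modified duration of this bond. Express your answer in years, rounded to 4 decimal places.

2.8422 years

Periodic yield y = 0.012. First find Macaulay duration:
  t   CF        PV=CF/(1+0.012)^t    t·PV
  1         1.75         1.7292         1.7292
  2         1.75         1.7087         3.4175
  3         1.75         1.6885         5.0654
  4         1.75         1.6685         6.6738
  5         1.75         1.6487         8.2434
  6       101.75        94.7221       568.3326
  Σ                    103.1657       593.4620
P = 103.1657; Macaulay duration = 593.4620 / 103.1657 = 5.75251 half-year periods = 2.87626 years.
Modified duration = D_Mac / (1 + y) = 2.87626 / 1.012 = 2.84215 years.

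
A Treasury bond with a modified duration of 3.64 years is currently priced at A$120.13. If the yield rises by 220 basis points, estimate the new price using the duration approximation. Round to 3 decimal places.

A$110.510

Duration approximation: ΔP/P ≈ -D_mod · Δy = -3.64 × (+0.022) = -0.080080.
New price ≈ 120.13 × (1 - 0.080080) = 110.5099896.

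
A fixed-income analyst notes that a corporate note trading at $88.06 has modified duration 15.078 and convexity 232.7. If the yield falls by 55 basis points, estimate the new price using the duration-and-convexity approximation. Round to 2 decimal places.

$95.67

Duration effect: -D_mod·Δy = -15.078 × (-0.0055) = +0.082929
Convexity effect: ½·C·(Δy)² = 0.5 × 232.7 × (-0.0055)² = +0.0035195875
ΔP/P ≈ +0.082929 + 0.0035195875 = +0.0864485875
New price ≈ 88.06 × (1 + 0.0864485875) = 95.67266261525.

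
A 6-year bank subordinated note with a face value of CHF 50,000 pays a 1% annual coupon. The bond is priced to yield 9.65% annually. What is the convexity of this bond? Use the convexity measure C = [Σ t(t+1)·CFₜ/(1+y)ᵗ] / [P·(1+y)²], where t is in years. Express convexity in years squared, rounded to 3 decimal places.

33.429

With y = 0.0965:
  t   CF        PV=CF/(1+0.0965)^t    t·PV        t(t+1)·PV
  1       500.00       455.9964       455.9964         911.9927
  2       500.00       415.8653       831.7307       2,495.1921
  3       500.00       379.2662     1,137.7985       4,551.1939
  4       500.00       345.8880     1,383.5519       6,917.7594
  5       500.00       315.4473     1,577.2365       9,463.4192
  6    50,500.00    29,056.2499   174,337.4994   1,220,362.4958
  Σ                 30,968.7130   179,723.8134   1,244,702.0532
P = 30,968.7130.
Convexity = Σ t(t+1)·PV / [P·(1+y)²] = 1,244,702.0532 / (30,968.7130 × 1.202312) = 33.42912.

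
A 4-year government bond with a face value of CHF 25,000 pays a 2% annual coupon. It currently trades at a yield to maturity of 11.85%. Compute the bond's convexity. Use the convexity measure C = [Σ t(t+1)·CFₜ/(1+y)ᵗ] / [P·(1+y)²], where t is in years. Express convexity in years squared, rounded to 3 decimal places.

15.233

With y = 0.1185:
  t   CF        PV=CF/(1+0.1185)^t    t·PV        t(t+1)·PV
  1       500.00       447.0273       447.0273         894.0545
  2       500.00       399.6668       799.3335       2,398.0005
  3       500.00       357.3239     1,071.9716       4,287.8865
  4    25,500.00    16,292.8188    65,171.2751     325,856.3754
  Σ                 17,496.8367    67,489.6075     333,436.3170
P = 17,496.8367.
Convexity = Σ t(t+1)·PV / [P·(1+y)²] = 333,436.3170 / (17,496.8367 × 1.251042) = 15.23286.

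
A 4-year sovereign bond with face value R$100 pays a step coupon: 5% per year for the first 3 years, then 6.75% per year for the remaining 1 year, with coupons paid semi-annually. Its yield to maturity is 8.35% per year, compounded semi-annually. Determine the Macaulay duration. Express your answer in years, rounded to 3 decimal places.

3.652 years

Periodic yield y = 0.04175. Discount each cash flow and weight by its period:
  t   CF        PV=CF/(1+0.04175)^t    t·PV
  1        2.500         2.3998         2.3998
  2        2.500         2.3036         4.6073
  3        2.500         2.2113         6.6339
  4        2.500         2.1227         8.4907
  5        2.500         2.0376        10.1881
  6        2.500         1.9560        11.7357
  7        3.375         2.5347        17.7430
  8      103.375        74.5259       596.2075
  Σ                     90.0917       658.0061
Price P = Σ PV = 90.0917.
Macaulay duration = Σ(t·PV) / P = 658.0061 / 90.0917 = 7.30374 half-year periods.
In years: 7.30374 / 2 = 3.65187 years.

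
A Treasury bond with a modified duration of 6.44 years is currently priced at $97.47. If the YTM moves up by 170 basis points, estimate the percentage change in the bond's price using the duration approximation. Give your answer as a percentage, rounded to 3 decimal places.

Duration approximation: ΔP/P ≈ -D_mod · Δy = -6.44 × (+0.017) = -0.109480.
As a percentage: -10.9480%.

-10.948%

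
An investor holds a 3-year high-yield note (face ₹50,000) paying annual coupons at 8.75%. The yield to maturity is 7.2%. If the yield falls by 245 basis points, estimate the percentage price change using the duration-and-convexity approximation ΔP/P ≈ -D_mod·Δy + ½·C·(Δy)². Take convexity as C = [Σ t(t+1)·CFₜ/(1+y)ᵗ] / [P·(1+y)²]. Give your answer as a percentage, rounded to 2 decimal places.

With y = 0.072:
  t   CF        PV=CF/(1+0.072)^t    t·PV        t(t+1)·PV
  1     4,375.00     4,081.1567     4,081.1567       8,162.3134
  2     4,375.00     3,807.0492     7,614.0984      22,842.2951
  3    54,375.00    44,138.2300   132,414.6901     529,658.7606
  Σ                 52,026.4359   144,109.9452     560,663.3691
P = 52,026.4359; D_Mac = 2.76994 yrs; D_mod = 2.58390 yrs; C = 9.37753.
Duration effect: -2.58390 × (-0.0245) = +0.063305
Convexity effect: 0.5 × 9.37753 × (-0.0245)² = +0.0028144
ΔP/P ≈ +0.063305 + 0.0028144 = +0.066120 = +6.6120%.

+6.61%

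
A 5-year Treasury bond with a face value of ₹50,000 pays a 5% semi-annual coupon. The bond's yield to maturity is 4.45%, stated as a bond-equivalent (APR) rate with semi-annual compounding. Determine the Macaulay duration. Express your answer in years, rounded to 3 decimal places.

4.493 years

Periodic yield y = 0.02225. Discount each cash flow and weight by its period:
  t   CF        PV=CF/(1+0.02225)^t    t·PV
  1     1,250.00     1,222.7929     1,222.7929
  2     1,250.00     1,196.1779     2,392.3558
  3     1,250.00     1,170.1422     3,510.4267
  4     1,250.00     1,144.6733     4,578.6930
  5     1,250.00     1,119.7586     5,598.7931
  6     1,250.00     1,095.3863     6,572.3177
  7     1,250.00     1,071.5444     7,500.8109
  8     1,250.00     1,048.2215     8,385.7719
  9     1,250.00     1,025.4062     9,228.6558
  10   51,250.00    41,126.5877   411,265.8772
  Σ                 51,220.6910   460,256.4950
Price P = Σ PV = 51,220.6910.
Macaulay duration = Σ(t·PV) / P = 460,256.4950 / 51,220.6910 = 8.98575 half-year periods.
In years: 8.98575 / 2 = 4.49288 years.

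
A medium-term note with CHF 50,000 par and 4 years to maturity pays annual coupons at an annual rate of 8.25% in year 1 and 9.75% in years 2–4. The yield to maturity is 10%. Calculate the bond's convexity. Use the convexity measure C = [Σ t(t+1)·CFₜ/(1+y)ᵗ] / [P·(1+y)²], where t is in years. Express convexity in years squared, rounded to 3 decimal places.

With y = 0.1:
  t   CF        PV=CF/(1+0.1)^t    t·PV        t(t+1)·PV
  1     4,125.00     3,750.0000     3,750.0000       7,500.0000
  2     4,875.00     4,028.9256     8,057.8512      24,173.5537
  3     4,875.00     3,662.6597    10,987.9790      43,951.9159
  4    54,875.00    37,480.3634   149,921.4535     749,607.2673
  Σ                 48,921.9486   172,717.2837     825,232.7368
P = 48,921.9486.
Convexity = Σ t(t+1)·PV / [P·(1+y)²] = 825,232.7368 / (48,921.9486 × 1.210000) = 13.94079.

13.941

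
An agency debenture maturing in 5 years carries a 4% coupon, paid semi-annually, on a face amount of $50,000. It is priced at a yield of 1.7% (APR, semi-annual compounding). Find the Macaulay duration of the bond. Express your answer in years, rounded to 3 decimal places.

4.607 years

Periodic yield y = 0.0085. Discount each cash flow and weight by its period:
  t   CF        PV=CF/(1+0.0085)^t    t·PV
  1     1,000.00       991.5716       991.5716
  2     1,000.00       983.2143     1,966.4286
  3     1,000.00       974.9274     2,924.7823
  4     1,000.00       966.7104     3,866.8416
  5     1,000.00       958.5626     4,792.8131
  6     1,000.00       950.4835     5,702.9010
  7     1,000.00       942.4725     6,597.3074
  8     1,000.00       934.5290     7,476.2319
  9     1,000.00       926.6524     8,339.8720
  10   51,000.00    46,860.9567   468,609.5668
  Σ                 55,490.0805   511,268.3165
Price P = Σ PV = 55,490.0805.
Macaulay duration = Σ(t·PV) / P = 511,268.3165 / 55,490.0805 = 9.21369 half-year periods.
In years: 9.21369 / 2 = 4.60684 years.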